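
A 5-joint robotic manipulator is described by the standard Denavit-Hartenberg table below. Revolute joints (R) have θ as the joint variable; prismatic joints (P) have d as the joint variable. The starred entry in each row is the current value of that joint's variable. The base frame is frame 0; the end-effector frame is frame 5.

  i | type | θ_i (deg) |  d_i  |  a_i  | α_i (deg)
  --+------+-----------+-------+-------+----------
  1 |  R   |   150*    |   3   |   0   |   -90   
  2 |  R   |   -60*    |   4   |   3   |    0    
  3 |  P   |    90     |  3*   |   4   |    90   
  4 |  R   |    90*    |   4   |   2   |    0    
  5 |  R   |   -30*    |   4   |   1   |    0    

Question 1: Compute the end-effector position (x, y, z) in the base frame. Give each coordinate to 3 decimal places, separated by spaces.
after link 1: o_1 = (0.0000, 0.0000, 3.0000)
after link 2: o_2 = (-3.2990, -2.7141, 5.5981)
after link 3: o_3 = (-7.7990, -3.5801, 3.5981)
after link 4: o_4 = (-10.5311, -4.3122, 7.0622)
after link 5: o_5 = (-13.0712, -3.8457, 10.2763)

-13.071 -3.846 10.276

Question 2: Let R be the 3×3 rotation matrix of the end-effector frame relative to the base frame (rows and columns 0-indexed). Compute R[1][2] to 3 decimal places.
0.250

End-effector z-axis (col 2 of R) = (-0.4330,0.2500,0.8660)
R[1][2] = 0.2500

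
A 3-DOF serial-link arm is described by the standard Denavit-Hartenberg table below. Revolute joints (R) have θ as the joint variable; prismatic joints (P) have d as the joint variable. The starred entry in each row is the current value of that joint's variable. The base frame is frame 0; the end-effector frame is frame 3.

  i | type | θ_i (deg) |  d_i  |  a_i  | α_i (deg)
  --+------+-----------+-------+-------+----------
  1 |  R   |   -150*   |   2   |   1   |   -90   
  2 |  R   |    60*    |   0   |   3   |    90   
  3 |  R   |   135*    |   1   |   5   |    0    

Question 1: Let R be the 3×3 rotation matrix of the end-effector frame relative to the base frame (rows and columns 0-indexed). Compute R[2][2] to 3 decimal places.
0.500

End-effector z-axis (col 2 of R) = (-0.7500,-0.4330,0.5000)
R[2][2] = 0.5000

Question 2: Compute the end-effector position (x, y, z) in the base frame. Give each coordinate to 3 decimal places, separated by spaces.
after link 1: o_1 = (-0.8660, -0.5000, 2.0000)
after link 2: o_2 = (-2.1651, -1.2500, -0.5981)
after link 3: o_3 = (0.3836, -3.8610, 2.9638)

0.384 -3.861 2.964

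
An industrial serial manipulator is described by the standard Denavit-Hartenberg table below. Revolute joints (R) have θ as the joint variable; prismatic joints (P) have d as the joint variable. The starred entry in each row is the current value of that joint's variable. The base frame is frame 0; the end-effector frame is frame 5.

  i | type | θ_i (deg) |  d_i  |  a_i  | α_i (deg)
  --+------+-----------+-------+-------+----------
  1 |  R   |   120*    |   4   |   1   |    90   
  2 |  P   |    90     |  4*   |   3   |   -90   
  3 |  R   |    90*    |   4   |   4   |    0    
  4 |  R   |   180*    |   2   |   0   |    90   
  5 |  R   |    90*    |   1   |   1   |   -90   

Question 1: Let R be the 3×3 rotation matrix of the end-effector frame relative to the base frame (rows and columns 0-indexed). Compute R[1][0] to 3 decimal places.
End-effector x-axis (col 0 of R) = (0.5000,-0.8660,0.0000)
R[1][0] = -0.8660

-0.866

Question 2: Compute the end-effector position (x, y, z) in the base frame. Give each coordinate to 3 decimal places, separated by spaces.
3.000 -5.196 6.000

after link 1: o_1 = (-0.5000, 0.8660, 4.0000)
after link 2: o_2 = (2.9641, 2.8660, 7.0000)
after link 3: o_3 = (1.5000, -2.5981, 7.0000)
after link 4: o_4 = (2.5000, -4.3301, 7.0000)
after link 5: o_5 = (3.0000, -5.1962, 6.0000)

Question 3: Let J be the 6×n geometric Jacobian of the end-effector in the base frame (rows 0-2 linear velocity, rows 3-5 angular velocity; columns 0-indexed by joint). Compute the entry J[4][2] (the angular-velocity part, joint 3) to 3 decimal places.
-0.866

axis z_2 = (0.5000,-0.8660,0.0000); lever o_n−o_2 = (0.0359,-8.0622,-1.0000)
cross product → J_v[:, 2] = (0.8660,0.5000,-4.0000)
J_ω[:, 2] = z_2
entry J[4][2] = -0.8660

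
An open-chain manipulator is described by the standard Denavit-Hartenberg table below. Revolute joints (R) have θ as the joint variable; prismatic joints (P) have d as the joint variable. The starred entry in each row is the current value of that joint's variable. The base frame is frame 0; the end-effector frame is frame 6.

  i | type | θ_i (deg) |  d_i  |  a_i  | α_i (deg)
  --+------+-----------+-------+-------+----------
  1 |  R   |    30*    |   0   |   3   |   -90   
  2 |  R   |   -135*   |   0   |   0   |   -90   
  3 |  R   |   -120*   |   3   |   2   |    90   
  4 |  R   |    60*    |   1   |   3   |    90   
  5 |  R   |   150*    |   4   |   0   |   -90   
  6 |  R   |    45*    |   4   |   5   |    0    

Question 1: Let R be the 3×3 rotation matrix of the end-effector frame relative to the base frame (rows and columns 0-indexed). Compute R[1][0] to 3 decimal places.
-0.959

End-effector x-axis (col 0 of R) = (0.2841,-0.9586,-0.0167)
R[1][0] = -0.9586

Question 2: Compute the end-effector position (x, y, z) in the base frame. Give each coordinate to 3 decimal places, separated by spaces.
after link 1: o_1 = (2.5981, 1.5000, 0.0000)
after link 2: o_2 = (2.5981, 1.5000, 0.0000)
after link 3: o_3 = (4.1815, 4.4142, 1.4142)
after link 4: o_4 = (6.3626, 6.5961, 2.1086)
after link 5: o_5 = (4.6985, 9.0995, -0.5303)
after link 6: o_6 = (2.4822, 3.2064, 0.6361)

2.482 3.206 0.636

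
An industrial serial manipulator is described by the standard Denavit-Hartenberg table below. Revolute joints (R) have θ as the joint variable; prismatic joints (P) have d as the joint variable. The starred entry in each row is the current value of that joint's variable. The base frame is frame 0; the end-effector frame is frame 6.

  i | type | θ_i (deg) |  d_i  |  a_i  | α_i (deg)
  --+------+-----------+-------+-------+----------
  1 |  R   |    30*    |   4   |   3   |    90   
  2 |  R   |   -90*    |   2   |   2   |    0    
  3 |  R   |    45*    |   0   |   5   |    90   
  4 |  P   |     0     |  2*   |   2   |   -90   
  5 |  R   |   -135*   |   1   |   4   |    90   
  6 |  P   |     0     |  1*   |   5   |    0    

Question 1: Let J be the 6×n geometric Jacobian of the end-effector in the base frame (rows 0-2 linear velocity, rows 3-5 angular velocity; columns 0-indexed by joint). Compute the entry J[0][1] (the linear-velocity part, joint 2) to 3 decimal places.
axis z_1 = (0.5000,-0.8660,0.0000); lever o_n−o_1 = (-3.2324,-5.3303,-7.3640)
cross product → J_v[:, 1] = (6.3774,3.6820,-5.4645)
J_ω[:, 1] = z_1
entry J[0][1] = 6.3774

6.377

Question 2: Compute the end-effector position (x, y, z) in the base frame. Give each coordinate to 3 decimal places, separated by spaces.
after link 1: o_1 = (2.5981, 1.5000, 4.0000)
after link 2: o_2 = (3.5981, -0.2321, 2.0000)
after link 3: o_3 = (6.6599, 1.5357, -1.5355)
after link 4: o_4 = (6.6599, 1.5357, -4.3640)
after link 5: o_5 = (3.6958, -1.3303, -4.3640)
after link 6: o_6 = (-0.6343, -3.8303, -3.3640)

-0.634 -3.830 -3.364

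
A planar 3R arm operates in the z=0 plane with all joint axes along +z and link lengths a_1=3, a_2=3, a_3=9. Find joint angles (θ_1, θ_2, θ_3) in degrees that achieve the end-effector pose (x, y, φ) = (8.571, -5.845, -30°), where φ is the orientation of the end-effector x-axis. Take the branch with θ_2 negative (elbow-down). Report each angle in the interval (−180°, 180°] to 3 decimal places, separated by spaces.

15.005 -149.995 104.990

wrist centre = target − a_3·(cos φ, sin φ) = (0.7768, -1.3450)
cos θ_2 = (2.4124−3²−3²)/(2·3·3) = -0.8660; θ_2 = -149.9946° (elbow-down)
β = atan2(-1.3450,0.7768) = -59.9925°; ψ = atan2(-1.5002,0.4021) = -74.9973°
θ_1 = β − ψ = 15.0048°
θ_3 = φ − θ_1 − θ_2 = 104.9898° (wrapped to (-180°,180°])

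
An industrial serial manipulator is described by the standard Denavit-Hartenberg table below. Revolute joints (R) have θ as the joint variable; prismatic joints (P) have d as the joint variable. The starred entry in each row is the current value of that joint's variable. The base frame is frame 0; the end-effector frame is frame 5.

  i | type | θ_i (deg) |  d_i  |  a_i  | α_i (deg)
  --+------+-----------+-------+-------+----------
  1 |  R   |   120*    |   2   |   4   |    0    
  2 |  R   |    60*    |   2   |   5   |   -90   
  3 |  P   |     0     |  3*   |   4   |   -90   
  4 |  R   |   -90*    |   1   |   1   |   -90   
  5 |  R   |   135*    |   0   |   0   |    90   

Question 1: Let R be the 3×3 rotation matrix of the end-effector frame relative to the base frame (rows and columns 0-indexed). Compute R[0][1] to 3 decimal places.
End-effector y-axis (col 1 of R) = (-1.0000,0.0000,-0.0000)
R[0][1] = -1.0000

-1.000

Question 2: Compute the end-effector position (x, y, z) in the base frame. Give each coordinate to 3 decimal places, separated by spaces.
after link 1: o_1 = (-2.0000, 3.4641, 2.0000)
after link 2: o_2 = (-7.0000, 3.4641, 4.0000)
after link 3: o_3 = (-11.0000, 0.4641, 4.0000)
after link 4: o_4 = (-11.0000, -0.5359, 3.0000)
after link 5: o_5 = (-11.0000, -0.5359, 3.0000)

-11.000 -0.536 3.000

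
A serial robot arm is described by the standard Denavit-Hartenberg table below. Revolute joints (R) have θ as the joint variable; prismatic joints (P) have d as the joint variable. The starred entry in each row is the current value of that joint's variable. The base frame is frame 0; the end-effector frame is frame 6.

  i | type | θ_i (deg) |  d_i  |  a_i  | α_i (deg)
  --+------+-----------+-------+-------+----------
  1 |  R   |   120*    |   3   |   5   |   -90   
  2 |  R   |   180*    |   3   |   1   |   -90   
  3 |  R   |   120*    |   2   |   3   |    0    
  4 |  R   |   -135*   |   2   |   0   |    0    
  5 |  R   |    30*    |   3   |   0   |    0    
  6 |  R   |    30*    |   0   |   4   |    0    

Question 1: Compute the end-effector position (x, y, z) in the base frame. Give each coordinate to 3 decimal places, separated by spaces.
0.766 3.527 10.000

after link 1: o_1 = (-2.5000, 4.3301, 3.0000)
after link 2: o_2 = (-4.5981, 1.9641, 3.0000)
after link 3: o_3 = (-3.0981, 4.5622, 5.0000)
after link 4: o_4 = (-3.0981, 4.5622, 7.0000)
after link 5: o_5 = (-3.0981, 4.5622, 10.0000)
after link 6: o_6 = (0.7656, 3.5269, 10.0000)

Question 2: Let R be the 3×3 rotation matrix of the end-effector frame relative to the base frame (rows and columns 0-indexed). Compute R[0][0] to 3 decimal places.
End-effector x-axis (col 0 of R) = (0.9659,-0.2588,-0.0000)
R[0][0] = 0.9659

0.966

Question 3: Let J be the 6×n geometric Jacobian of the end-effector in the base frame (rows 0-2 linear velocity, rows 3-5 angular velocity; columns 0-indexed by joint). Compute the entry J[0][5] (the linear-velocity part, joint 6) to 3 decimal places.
axis z_5 = (0.0000,-0.0000,1.0000); lever o_n−o_5 = (3.8637,-1.0353,0.0000)
cross product → J_v[:, 5] = (1.0353,3.8637,0.0000)
J_ω[:, 5] = z_5
entry J[0][5] = 1.0353

1.035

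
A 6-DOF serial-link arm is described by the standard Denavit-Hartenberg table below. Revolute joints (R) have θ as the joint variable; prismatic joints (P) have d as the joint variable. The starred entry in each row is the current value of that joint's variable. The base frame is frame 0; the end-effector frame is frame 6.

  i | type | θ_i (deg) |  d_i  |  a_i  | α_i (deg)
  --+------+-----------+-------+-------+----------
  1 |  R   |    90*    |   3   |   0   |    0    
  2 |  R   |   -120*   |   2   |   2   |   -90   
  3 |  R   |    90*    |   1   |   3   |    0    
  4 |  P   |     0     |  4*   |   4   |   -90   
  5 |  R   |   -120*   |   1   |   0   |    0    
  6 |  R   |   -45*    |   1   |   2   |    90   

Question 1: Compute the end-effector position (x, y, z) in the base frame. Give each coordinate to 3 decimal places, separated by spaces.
2.759 4.778 -0.068

after link 1: o_1 = (0.0000, 0.0000, 3.0000)
after link 2: o_2 = (1.7321, -1.0000, 5.0000)
after link 3: o_3 = (2.2321, -0.1340, 2.0000)
after link 4: o_4 = (4.2321, 3.3301, -2.0000)
after link 5: o_5 = (3.3660, 3.8301, -2.0000)
after link 6: o_6 = (2.7588, 4.7784, -0.0681)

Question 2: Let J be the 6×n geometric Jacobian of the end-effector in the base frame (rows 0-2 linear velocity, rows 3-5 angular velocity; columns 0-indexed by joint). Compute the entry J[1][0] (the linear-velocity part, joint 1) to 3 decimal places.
axis z_0 = ẑ; lever o_n−o_0 = (2.7588,4.7784,-0.0681)
cross product → J_v[:, 0] = (-4.7784,2.7588,0.0000)
J_ω[:, 0] = z_0
entry J[1][0] = 2.7588

2.759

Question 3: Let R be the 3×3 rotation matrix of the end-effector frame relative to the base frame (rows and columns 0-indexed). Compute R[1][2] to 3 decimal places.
-0.837

End-effector z-axis (col 2 of R) = (-0.4830,-0.8365,0.2588)
R[1][2] = -0.8365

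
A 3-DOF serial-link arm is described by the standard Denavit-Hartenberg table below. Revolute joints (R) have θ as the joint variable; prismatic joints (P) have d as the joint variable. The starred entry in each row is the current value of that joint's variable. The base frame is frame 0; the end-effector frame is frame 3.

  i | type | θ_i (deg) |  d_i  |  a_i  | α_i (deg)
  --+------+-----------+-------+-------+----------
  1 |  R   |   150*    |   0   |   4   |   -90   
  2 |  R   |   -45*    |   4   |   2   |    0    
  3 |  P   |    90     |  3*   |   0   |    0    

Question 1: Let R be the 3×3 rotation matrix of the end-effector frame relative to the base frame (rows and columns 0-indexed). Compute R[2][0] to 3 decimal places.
-0.707

End-effector x-axis (col 0 of R) = (-0.6124,0.3536,-0.7071)
R[2][0] = -0.7071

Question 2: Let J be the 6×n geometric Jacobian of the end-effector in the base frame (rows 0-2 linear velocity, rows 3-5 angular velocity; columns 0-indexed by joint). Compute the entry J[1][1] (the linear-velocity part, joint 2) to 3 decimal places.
axis z_1 = (-0.5000,-0.8660,0.0000); lever o_n−o_1 = (-4.7247,-5.3551,1.4142)
cross product → J_v[:, 1] = (-1.2247,0.7071,-1.4142)
J_ω[:, 1] = z_1
entry J[1][1] = 0.7071

0.707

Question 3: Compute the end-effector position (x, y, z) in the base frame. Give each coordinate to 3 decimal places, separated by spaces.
after link 1: o_1 = (-3.4641, 2.0000, 0.0000)
after link 2: o_2 = (-6.6888, -0.7570, 1.4142)
after link 3: o_3 = (-8.1888, -3.3551, 1.4142)

-8.189 -3.355 1.414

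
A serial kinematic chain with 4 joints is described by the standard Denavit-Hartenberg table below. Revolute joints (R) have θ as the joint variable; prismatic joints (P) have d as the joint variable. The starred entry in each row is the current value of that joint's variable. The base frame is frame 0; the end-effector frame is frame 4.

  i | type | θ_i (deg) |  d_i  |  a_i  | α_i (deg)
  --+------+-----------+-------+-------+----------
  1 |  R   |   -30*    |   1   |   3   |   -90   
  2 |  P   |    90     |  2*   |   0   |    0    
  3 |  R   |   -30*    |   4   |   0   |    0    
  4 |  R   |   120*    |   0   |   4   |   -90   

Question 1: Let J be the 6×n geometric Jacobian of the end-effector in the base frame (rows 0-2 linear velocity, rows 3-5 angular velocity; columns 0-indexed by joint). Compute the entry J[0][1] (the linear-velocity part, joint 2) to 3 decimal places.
prismatic axis z_1 = (0.5000,0.8660,0.0000)
J_v[:, 1] = z_1; J_ω[:, 1] = (0,0,0)
entry J[0][1] = 0.5000

0.500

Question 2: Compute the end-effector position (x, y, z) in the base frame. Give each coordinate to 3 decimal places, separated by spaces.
after link 1: o_1 = (2.5981, -1.5000, 1.0000)
after link 2: o_2 = (3.5981, 0.2321, 1.0000)
after link 3: o_3 = (5.5981, 3.6962, 1.0000)
after link 4: o_4 = (2.1340, 5.6962, 1.0000)

2.134 5.696 1.000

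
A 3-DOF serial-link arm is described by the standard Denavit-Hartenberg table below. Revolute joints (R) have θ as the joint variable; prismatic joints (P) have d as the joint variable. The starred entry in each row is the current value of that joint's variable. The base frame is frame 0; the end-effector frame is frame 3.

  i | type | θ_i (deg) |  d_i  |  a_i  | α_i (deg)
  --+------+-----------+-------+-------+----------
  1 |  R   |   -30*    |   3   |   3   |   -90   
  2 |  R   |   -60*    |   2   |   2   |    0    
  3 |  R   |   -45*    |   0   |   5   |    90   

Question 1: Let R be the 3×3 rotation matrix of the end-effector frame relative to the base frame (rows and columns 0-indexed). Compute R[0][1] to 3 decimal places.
End-effector y-axis (col 1 of R) = (0.5000,0.8660,0.0000)
R[0][1] = 0.5000

0.500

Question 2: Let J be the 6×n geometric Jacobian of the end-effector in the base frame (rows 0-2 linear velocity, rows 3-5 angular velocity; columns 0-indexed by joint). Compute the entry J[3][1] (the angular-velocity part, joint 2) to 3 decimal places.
axis z_1 = (0.5000,0.8660,0.0000); lever o_n−o_1 = (0.7453,1.8791,6.5617)
cross product → J_v[:, 1] = (5.6826,-3.2808,0.2941)
J_ω[:, 1] = z_1
entry J[3][1] = 0.5000

0.500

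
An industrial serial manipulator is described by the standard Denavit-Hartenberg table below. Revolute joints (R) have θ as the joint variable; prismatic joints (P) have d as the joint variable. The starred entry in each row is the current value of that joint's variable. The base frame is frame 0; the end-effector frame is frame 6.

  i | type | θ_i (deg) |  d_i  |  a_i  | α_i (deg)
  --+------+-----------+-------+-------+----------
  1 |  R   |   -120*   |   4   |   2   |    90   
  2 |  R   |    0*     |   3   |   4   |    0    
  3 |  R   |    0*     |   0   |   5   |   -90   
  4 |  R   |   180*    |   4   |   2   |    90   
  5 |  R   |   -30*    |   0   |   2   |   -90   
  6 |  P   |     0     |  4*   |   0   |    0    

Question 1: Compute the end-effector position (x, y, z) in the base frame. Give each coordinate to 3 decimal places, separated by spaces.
after link 1: o_1 = (-1.0000, -1.7321, 4.0000)
after link 2: o_2 = (-5.5981, -3.6962, 4.0000)
after link 3: o_3 = (-8.0981, -8.0263, 4.0000)
after link 4: o_4 = (-7.0981, -6.2942, 8.0000)
after link 5: o_5 = (-6.2321, -4.7942, 7.0000)
after link 6: o_6 = (-5.2321, -3.0622, 10.4641)

-5.232 -3.062 10.464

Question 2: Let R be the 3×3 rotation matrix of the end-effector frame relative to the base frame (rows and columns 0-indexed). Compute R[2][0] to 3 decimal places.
End-effector x-axis (col 0 of R) = (0.4330,0.7500,-0.5000)
R[2][0] = -0.5000

-0.500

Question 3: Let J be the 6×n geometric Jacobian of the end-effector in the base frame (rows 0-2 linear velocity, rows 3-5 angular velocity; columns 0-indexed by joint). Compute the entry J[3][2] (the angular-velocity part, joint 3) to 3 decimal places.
-0.866

axis z_2 = (-0.8660,0.5000,0.0000); lever o_n−o_2 = (0.3660,0.6340,6.4641)
cross product → J_v[:, 2] = (3.2321,5.5981,-0.7321)
J_ω[:, 2] = z_2
entry J[3][2] = -0.8660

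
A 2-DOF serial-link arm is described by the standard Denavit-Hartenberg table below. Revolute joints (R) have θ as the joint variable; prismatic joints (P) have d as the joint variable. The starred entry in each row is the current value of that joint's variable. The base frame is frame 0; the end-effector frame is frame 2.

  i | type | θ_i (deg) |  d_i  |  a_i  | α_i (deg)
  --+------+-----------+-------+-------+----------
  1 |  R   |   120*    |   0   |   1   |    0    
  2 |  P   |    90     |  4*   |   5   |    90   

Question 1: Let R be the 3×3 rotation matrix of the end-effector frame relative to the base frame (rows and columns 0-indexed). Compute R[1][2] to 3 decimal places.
0.866

End-effector z-axis (col 2 of R) = (-0.5000,0.8660,0.0000)
R[1][2] = 0.8660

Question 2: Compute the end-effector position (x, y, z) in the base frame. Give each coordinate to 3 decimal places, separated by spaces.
-4.830 -1.634 4.000

after link 1: o_1 = (-0.5000, 0.8660, 0.0000)
after link 2: o_2 = (-4.8301, -1.6340, 4.0000)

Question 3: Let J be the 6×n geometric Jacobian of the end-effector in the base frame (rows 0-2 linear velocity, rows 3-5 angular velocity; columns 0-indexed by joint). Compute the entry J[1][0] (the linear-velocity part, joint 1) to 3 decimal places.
-4.830

axis z_0 = ẑ; lever o_n−o_0 = (-4.8301,-1.6340,4.0000)
cross product → J_v[:, 0] = (1.6340,-4.8301,0.0000)
J_ω[:, 0] = z_0
entry J[1][0] = -4.8301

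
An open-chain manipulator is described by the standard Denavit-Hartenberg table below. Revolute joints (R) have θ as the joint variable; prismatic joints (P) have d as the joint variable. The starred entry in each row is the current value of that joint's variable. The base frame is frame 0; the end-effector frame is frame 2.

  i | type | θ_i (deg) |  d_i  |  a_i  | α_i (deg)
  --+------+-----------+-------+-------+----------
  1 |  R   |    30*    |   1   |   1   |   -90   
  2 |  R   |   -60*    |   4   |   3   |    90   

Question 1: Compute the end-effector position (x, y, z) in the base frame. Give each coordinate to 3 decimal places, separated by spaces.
0.165 4.714 3.598

after link 1: o_1 = (0.8660, 0.5000, 1.0000)
after link 2: o_2 = (0.1651, 4.7141, 3.5981)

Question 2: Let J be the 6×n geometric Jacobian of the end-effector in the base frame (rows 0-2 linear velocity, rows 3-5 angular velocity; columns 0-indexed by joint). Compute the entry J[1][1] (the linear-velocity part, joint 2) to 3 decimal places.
1.299

axis z_1 = (-0.5000,0.8660,0.0000); lever o_n−o_1 = (-0.7010,4.2141,2.5981)
cross product → J_v[:, 1] = (2.2500,1.2990,-1.5000)
J_ω[:, 1] = z_1
entry J[1][1] = 1.2990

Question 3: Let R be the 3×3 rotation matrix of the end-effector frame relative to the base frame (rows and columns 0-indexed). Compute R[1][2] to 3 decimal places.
End-effector z-axis (col 2 of R) = (-0.7500,-0.4330,0.5000)
R[1][2] = -0.4330

-0.433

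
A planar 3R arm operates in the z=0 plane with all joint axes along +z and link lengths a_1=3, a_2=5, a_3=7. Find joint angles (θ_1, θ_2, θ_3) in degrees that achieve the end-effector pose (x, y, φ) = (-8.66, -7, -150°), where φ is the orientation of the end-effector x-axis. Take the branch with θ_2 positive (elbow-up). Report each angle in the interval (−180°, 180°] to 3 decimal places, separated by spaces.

150.000 120.003 -60.003

wrist centre = target − a_3·(cos φ, sin φ) = (-2.5978, -3.5000)
cos θ_2 = (18.9987−3²−5²)/(2·3·5) = -0.5000; θ_2 = 120.0029° (elbow-up)
β = atan2(-3.5000,-2.5978) = -126.5841°; ψ = atan2(4.3300,0.4998) = 83.4159°
θ_1 = β − ψ = -210.0000°
θ_3 = φ − θ_1 − θ_2 = -60.0029° (wrapped to (-180°,180°])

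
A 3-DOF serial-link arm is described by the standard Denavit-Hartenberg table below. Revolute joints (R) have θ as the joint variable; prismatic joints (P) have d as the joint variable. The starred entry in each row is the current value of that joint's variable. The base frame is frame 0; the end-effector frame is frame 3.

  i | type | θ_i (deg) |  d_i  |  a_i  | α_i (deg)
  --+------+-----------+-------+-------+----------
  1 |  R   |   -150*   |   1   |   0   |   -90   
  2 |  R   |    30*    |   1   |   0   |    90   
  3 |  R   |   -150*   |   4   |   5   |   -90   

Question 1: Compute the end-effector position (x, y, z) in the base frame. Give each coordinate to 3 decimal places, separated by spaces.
0.766 2.174 6.629

after link 1: o_1 = (0.0000, 0.0000, 1.0000)
after link 2: o_2 = (0.5000, -0.8660, 1.0000)
after link 3: o_3 = (0.7655, 2.1740, 6.6292)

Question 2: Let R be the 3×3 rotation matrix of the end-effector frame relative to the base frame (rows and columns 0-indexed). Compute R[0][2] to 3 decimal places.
End-effector z-axis (col 2 of R) = (-0.8080,0.5335,-0.2500)
R[0][2] = -0.8080

-0.808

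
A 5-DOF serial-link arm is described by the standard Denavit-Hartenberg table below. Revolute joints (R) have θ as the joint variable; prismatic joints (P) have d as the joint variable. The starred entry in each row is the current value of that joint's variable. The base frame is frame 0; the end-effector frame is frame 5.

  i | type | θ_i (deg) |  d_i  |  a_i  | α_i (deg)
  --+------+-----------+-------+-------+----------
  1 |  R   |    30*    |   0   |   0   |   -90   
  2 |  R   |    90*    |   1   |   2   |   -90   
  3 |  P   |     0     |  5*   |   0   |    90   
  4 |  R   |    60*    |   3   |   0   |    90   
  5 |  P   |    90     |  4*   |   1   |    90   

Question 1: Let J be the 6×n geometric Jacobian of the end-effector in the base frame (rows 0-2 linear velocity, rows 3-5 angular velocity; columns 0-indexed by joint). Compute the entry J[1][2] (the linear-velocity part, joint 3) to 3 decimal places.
-0.500

prismatic axis z_2 = (-0.8660,-0.5000,-0.0000)
J_v[:, 2] = z_2; J_ω[:, 2] = (0,0,0)
entry J[1][2] = -0.5000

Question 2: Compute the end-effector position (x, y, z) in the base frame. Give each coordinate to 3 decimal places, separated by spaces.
after link 1: o_1 = (0.0000, 0.0000, 0.0000)
after link 2: o_2 = (-0.5000, 0.8660, -2.0000)
after link 3: o_3 = (-4.8301, -1.6340, -2.0000)
after link 4: o_4 = (-6.3301, 0.9641, -2.0000)
after link 5: o_5 = (-5.0981, 2.8301, -5.4641)

-5.098 2.830 -5.464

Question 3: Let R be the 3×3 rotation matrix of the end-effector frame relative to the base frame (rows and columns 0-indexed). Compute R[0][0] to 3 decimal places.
End-effector x-axis (col 0 of R) = (-0.5000,0.8660,0.0000)
R[0][0] = -0.5000

-0.500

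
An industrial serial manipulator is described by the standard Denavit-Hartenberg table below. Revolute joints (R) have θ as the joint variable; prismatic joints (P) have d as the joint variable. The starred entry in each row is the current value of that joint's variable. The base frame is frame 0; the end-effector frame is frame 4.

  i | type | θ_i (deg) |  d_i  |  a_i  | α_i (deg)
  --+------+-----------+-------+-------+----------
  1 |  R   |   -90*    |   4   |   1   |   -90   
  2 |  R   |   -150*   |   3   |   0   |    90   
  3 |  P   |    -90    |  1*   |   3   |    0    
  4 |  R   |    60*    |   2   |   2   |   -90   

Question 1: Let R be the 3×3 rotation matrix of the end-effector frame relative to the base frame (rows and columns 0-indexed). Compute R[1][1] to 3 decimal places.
End-effector y-axis (col 1 of R) = (-0.0000,-0.5000,0.8660)
R[1][1] = -0.5000

-0.500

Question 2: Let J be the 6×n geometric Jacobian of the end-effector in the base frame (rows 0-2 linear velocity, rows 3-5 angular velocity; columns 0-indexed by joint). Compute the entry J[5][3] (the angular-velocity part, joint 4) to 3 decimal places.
axis z_3 = (0.0000,0.5000,-0.8660); lever o_n−o_3 = (-1.0000,2.5000,-0.8660)
cross product → J_v[:, 3] = (1.7321,0.8660,0.5000)
J_ω[:, 3] = z_3
entry J[5][3] = -0.8660

-0.866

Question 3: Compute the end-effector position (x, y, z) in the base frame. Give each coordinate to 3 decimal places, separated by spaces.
after link 1: o_1 = (0.0000, -1.0000, 4.0000)
after link 2: o_2 = (3.0000, -1.0000, 4.0000)
after link 3: o_3 = (0.0000, -0.5000, 3.1340)
after link 4: o_4 = (-1.0000, 2.0000, 2.2679)

-1.000 2.000 2.268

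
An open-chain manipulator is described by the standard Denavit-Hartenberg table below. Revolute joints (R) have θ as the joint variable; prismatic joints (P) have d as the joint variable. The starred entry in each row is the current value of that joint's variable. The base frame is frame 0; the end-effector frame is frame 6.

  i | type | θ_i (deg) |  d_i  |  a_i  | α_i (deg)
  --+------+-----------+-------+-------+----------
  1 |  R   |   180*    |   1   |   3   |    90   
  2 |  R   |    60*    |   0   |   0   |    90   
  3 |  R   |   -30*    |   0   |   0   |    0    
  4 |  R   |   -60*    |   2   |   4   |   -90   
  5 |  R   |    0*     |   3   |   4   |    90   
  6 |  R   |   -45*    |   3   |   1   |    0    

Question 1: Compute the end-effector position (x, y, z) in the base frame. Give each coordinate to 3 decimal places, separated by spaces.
after link 1: o_1 = (-3.0000, 0.0000, 1.0000)
after link 2: o_2 = (-3.0000, 0.0000, 1.0000)
after link 3: o_3 = (-3.0000, 0.0000, 1.0000)
after link 4: o_4 = (-4.7321, -4.0000, 0.0000)
after link 5: o_5 = (-6.2321, -8.0000, 2.5981)
after link 6: o_6 = (-8.4766, -8.7071, 0.4857)

-8.477 -8.707 0.486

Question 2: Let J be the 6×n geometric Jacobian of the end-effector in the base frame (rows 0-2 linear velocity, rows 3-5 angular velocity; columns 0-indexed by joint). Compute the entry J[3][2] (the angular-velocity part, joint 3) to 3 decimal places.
-0.866

axis z_2 = (-0.8660,0.0000,-0.5000); lever o_n−o_2 = (-5.4766,-8.7071,-0.5143)
cross product → J_v[:, 2] = (-4.3536,2.2929,7.5406)
J_ω[:, 2] = z_2
entry J[3][2] = -0.8660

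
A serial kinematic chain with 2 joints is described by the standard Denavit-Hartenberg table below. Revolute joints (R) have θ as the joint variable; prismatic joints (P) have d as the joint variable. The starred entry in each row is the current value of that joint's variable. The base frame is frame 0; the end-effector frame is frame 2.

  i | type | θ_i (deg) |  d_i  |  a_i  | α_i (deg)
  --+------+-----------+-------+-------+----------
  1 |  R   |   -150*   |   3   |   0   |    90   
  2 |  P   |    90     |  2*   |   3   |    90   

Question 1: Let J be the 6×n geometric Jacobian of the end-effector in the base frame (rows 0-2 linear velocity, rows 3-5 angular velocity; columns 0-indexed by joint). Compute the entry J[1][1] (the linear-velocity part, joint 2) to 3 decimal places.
prismatic axis z_1 = (-0.5000,0.8660,0.0000)
J_v[:, 1] = z_1; J_ω[:, 1] = (0,0,0)
entry J[1][1] = 0.8660

0.866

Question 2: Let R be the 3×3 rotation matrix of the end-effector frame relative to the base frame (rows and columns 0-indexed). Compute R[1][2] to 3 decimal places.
End-effector z-axis (col 2 of R) = (-0.8660,-0.5000,-0.0000)
R[1][2] = -0.5000

-0.500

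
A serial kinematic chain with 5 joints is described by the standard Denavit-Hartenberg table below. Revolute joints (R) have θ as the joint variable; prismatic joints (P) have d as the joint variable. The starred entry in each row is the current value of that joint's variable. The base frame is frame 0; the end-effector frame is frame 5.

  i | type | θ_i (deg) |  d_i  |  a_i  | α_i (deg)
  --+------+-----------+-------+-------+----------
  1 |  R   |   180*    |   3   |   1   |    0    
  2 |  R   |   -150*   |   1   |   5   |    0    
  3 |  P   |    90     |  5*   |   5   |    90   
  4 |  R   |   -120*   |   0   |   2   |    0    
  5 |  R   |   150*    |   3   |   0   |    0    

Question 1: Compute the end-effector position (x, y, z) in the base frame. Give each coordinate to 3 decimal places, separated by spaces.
3.928 7.464 7.268

after link 1: o_1 = (-1.0000, 0.0000, 3.0000)
after link 2: o_2 = (3.3301, 2.5000, 4.0000)
after link 3: o_3 = (0.8301, 6.8301, 9.0000)
after link 4: o_4 = (1.3301, 5.9641, 7.2679)
after link 5: o_5 = (3.9282, 7.4641, 7.2679)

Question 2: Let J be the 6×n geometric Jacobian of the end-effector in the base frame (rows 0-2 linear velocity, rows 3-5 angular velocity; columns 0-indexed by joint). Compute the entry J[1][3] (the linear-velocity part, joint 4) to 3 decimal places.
1.500

axis z_3 = (0.8660,0.5000,0.0000); lever o_n−o_3 = (3.0981,0.6340,-1.7321)
cross product → J_v[:, 3] = (-0.8660,1.5000,-1.0000)
J_ω[:, 3] = z_3
entry J[1][3] = 1.5000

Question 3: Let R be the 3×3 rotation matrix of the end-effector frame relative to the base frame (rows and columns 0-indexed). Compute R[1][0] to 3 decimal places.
End-effector x-axis (col 0 of R) = (-0.4330,0.7500,0.5000)
R[1][0] = 0.7500

0.750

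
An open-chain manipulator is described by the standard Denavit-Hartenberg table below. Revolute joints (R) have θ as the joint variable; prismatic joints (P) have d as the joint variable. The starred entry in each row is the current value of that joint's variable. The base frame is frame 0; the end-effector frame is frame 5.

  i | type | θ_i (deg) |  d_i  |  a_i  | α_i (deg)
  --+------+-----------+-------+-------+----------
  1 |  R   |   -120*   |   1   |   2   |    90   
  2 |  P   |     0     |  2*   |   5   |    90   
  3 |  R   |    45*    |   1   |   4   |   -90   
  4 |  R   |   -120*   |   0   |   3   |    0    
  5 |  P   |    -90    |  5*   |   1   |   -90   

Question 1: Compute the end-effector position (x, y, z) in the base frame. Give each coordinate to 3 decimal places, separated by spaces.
after link 1: o_1 = (-1.0000, -1.7321, 1.0000)
after link 2: o_2 = (-5.2321, -5.0622, 1.0000)
after link 3: o_3 = (-9.0958, -6.0975, 0.0000)
after link 4: o_4 = (-7.6469, -5.7092, -2.5981)
after link 5: o_5 = (-8.1044, -0.6555, -2.0981)

-8.104 -0.655 -2.098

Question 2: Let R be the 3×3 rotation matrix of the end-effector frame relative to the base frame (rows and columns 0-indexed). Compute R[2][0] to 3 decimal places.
End-effector x-axis (col 0 of R) = (0.8365,0.2241,0.5000)
R[2][0] = 0.5000

0.500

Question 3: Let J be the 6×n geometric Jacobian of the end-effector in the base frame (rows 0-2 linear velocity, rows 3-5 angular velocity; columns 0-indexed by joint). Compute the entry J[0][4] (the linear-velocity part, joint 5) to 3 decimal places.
-0.259

prismatic axis z_4 = (-0.2588,0.9659,0.0000)
J_v[:, 4] = z_4; J_ω[:, 4] = (0,0,0)
entry J[0][4] = -0.2588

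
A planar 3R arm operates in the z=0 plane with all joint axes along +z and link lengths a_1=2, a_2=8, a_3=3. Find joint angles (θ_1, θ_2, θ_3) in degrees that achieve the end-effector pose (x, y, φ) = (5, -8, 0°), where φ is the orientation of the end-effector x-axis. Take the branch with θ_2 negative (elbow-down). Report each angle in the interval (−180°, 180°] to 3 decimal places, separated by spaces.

wrist centre = target − a_3·(cos φ, sin φ) = (2.0000, -8.0000)
cos θ_2 = (68.0000−2²−8²)/(2·2·8) = 0.0000; θ_2 = -90.0000° (elbow-down)
β = atan2(-8.0000,2.0000) = -75.9638°; ψ = atan2(-8.0000,2.0000) = -75.9638°
θ_1 = β − ψ = 0.0000°
θ_3 = φ − θ_1 − θ_2 = 90.0000° (wrapped to (-180°,180°])

0.000 -90.000 90.000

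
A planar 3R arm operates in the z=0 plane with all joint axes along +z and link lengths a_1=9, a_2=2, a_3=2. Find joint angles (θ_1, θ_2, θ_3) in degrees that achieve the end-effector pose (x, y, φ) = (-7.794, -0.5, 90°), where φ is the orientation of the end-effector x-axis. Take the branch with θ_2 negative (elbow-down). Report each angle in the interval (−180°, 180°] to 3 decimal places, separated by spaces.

-150.000 -120.007 0.007

wrist centre = target − a_3·(cos φ, sin φ) = (-7.7940, -2.5000)
cos θ_2 = (66.9964−9²−2²)/(2·9·2) = -0.5001; θ_2 = -120.0066° (elbow-down)
β = atan2(-2.5000,-7.7940) = -162.2159°; ψ = atan2(-1.7319,7.9998) = -12.2159°
θ_1 = β − ψ = -150.0000°
θ_3 = φ − θ_1 − θ_2 = 0.0066° (wrapped to (-180°,180°])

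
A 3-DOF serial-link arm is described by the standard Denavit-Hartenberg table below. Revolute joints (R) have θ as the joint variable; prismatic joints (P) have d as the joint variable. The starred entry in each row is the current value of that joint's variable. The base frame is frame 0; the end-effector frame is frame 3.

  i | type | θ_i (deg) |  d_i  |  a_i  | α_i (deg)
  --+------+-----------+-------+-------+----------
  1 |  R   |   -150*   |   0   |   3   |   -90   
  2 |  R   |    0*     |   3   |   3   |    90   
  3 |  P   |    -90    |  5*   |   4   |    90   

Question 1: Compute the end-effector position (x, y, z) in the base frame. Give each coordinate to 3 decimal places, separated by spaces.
-5.696 -2.134 5.000

after link 1: o_1 = (-2.5981, -1.5000, 0.0000)
after link 2: o_2 = (-3.6962, -5.5981, 0.0000)
after link 3: o_3 = (-5.6962, -2.1340, 5.0000)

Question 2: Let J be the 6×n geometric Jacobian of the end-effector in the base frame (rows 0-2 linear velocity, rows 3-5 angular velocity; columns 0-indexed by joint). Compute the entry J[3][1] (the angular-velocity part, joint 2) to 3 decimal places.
0.500

axis z_1 = (0.5000,-0.8660,0.0000); lever o_n−o_1 = (-3.0981,-0.6340,5.0000)
cross product → J_v[:, 1] = (-4.3301,-2.5000,-3.0000)
J_ω[:, 1] = z_1
entry J[3][1] = 0.5000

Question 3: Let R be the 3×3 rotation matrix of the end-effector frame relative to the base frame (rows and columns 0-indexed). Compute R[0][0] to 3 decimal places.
End-effector x-axis (col 0 of R) = (-0.5000,0.8660,0.0000)
R[0][0] = -0.5000

-0.500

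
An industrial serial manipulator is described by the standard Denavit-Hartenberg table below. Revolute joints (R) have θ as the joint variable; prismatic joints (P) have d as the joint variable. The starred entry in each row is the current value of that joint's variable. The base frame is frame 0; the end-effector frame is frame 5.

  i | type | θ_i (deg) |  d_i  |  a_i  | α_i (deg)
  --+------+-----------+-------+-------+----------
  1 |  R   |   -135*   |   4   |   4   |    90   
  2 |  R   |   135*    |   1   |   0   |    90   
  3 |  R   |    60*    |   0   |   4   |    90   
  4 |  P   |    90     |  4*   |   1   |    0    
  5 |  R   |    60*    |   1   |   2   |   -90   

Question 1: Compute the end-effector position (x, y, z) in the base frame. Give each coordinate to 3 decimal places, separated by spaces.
after link 1: o_1 = (-2.8284, -2.8284, 4.0000)
after link 2: o_2 = (-3.5355, -2.1213, 4.0000)
after link 3: o_3 = (-4.9850, 1.3282, 5.4142)
after link 4: o_4 = (-2.3388, 1.1460, 8.5708)
after link 5: o_5 = (-1.4245, -0.7682, 9.2779)

-1.425 -0.768 9.278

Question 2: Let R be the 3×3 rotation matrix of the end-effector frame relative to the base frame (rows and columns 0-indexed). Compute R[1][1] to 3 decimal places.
-0.079

End-effector y-axis (col 1 of R) = (-0.7866,-0.0795,-0.6124)
R[1][1] = -0.0795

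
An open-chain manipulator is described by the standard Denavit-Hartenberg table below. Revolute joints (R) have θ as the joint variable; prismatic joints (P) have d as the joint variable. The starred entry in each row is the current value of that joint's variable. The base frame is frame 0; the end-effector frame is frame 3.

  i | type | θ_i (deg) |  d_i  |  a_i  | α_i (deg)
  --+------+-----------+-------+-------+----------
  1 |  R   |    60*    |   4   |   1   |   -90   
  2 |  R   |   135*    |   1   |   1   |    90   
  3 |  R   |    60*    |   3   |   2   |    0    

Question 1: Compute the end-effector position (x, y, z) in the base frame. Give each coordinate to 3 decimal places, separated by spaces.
-1.512 2.844 0.464

after link 1: o_1 = (0.5000, 0.8660, 4.0000)
after link 2: o_2 = (-0.7196, 0.7537, 3.2929)
after link 3: o_3 = (-1.5125, 2.8444, 0.4645)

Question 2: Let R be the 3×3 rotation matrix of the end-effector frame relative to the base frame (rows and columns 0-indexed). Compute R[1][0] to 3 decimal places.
End-effector x-axis (col 0 of R) = (-0.9268,0.1268,-0.3536)
R[1][0] = 0.1268

0.127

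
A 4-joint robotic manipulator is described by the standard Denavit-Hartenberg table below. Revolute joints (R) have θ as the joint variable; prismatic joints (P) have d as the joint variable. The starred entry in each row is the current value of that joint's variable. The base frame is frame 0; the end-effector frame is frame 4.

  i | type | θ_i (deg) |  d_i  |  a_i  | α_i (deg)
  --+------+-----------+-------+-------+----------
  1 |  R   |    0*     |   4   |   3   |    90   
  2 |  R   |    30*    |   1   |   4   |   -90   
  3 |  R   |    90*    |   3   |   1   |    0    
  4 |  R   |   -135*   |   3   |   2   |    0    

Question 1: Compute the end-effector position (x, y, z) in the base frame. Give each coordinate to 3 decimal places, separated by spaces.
4.689 -1.414 11.903

after link 1: o_1 = (3.0000, 0.0000, 4.0000)
after link 2: o_2 = (6.4641, -1.0000, 6.0000)
after link 3: o_3 = (4.9641, 0.0000, 8.5981)
after link 4: o_4 = (4.6888, -1.4142, 11.9033)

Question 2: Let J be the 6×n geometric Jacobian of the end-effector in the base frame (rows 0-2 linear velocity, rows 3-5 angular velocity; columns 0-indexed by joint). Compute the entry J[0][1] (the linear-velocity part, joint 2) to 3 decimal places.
axis z_1 = (0.0000,-1.0000,0.0000); lever o_n−o_1 = (1.6888,-1.4142,7.9033)
cross product → J_v[:, 1] = (-7.9033,0.0000,1.6888)
J_ω[:, 1] = z_1
entry J[0][1] = -7.9033

-7.903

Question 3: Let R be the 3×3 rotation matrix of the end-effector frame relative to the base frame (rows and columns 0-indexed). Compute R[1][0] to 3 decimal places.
End-effector x-axis (col 0 of R) = (0.6124,-0.7071,0.3536)
R[1][0] = -0.7071

-0.707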